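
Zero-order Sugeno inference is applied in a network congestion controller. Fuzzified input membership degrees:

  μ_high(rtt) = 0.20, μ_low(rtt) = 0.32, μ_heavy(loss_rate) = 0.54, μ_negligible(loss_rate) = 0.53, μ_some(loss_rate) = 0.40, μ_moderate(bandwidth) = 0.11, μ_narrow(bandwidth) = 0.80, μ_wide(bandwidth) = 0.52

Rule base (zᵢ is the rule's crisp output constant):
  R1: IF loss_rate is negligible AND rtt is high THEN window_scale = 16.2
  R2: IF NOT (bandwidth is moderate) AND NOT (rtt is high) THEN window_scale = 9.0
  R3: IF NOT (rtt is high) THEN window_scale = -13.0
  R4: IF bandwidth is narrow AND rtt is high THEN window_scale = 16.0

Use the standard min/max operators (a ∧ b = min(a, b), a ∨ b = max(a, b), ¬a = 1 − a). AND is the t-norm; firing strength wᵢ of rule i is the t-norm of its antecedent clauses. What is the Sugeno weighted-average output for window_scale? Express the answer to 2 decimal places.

1.62

R1 (z=16.2): negligible=0.53, high=0.20; AND[min(a, b)] → w = 0.20
R2 (z=9.0): ¬moderate=1−0.11=0.89, ¬high=1−0.20=0.80; AND[min(a, b)] → w = 0.80
R3 (z=-13.0): ¬high=1−0.20=0.80 → w = 0.80
R4 (z=16.0): narrow=0.80, high=0.20; AND[min(a, b)] → w = 0.20
Weighted average = (0.20·16.2 + 0.80·9.0 + 0.80·-13.0 + 0.20·16.0) / (0.20 + 0.80 + 0.80 + 0.20)
  = 3.2400 / 2.0000 = 1.62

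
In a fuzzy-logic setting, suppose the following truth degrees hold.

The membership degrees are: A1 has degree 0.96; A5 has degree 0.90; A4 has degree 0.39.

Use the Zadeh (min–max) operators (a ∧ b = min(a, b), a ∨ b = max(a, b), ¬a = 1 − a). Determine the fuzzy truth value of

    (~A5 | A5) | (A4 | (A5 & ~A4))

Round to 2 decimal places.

0.90

~A5 = 1 − 0.90 = 0.10
~A5 | A5 = max(a, b) on (0.10, 0.90) = 0.90
~A4 = 1 − 0.39 = 0.61
A5 & ~A4 = min(a, b) on (0.90, 0.61) = 0.61
A4 | (A5 & ~A4) = max(a, b) on (0.39, 0.61) = 0.61
(~A5 | A5) | (A4 | (A5 & ~A4)) = max(a, b) on (0.90, 0.61) = 0.90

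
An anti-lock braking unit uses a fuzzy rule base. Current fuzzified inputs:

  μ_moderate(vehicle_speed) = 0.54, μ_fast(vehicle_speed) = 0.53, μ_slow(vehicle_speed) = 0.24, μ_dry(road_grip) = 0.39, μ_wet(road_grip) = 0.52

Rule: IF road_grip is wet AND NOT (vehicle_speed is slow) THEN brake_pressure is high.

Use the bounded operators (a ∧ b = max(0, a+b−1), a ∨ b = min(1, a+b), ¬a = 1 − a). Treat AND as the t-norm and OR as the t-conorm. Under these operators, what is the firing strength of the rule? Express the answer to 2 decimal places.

firing strength: wet=0.52, ¬slow=1−0.24=0.76; AND[max(0, a+b−1)] → w = 0.28

0.28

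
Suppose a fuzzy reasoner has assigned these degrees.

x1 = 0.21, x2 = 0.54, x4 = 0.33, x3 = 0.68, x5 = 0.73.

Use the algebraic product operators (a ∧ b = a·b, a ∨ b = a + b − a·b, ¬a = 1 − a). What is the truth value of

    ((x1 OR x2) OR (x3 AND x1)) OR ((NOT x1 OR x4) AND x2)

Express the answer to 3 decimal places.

x1 OR x2 = a + b − a·b on (0.2100, 0.5400) = 0.6366
x3 AND x1 = a·b on (0.6800, 0.2100) = 0.1428
(x1 OR x2) OR (x3 AND x1) = a + b − a·b on (0.6366, 0.1428) = 0.6885
NOT x1 = 1 − 0.2100 = 0.7900
NOT x1 OR x4 = a + b − a·b on (0.7900, 0.3300) = 0.8593
(NOT x1 OR x4) AND x2 = a·b on (0.8593, 0.5400) = 0.4640
((x1 OR x2) OR (x3 AND x1)) OR ((NOT x1 OR x4) AND x2) = a + b − a·b on (0.6885, 0.4640) = 0.8330

0.833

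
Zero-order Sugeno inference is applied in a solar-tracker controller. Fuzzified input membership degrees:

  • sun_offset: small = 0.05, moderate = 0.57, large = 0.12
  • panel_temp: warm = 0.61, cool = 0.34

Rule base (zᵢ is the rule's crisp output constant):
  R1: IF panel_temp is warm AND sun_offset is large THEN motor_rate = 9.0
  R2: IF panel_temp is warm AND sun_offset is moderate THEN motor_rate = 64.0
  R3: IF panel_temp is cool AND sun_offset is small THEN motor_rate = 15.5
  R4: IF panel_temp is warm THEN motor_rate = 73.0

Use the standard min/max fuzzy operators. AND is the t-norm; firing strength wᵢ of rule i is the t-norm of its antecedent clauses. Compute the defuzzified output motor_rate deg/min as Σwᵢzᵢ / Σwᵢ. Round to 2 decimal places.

R1 (z=9.0): warm=0.61, large=0.12; AND[min(a, b)] → w = 0.12
R2 (z=64.0): warm=0.61, moderate=0.57; AND[min(a, b)] → w = 0.57
R3 (z=15.5): cool=0.34, small=0.05; AND[min(a, b)] → w = 0.05
R4 (z=73.0): warm=0.61 → w = 0.61
Weighted average = (0.12·9.0 + 0.57·64.0 + 0.05·15.5 + 0.61·73.0) / (0.12 + 0.57 + 0.05 + 0.61)
  = 82.8650 / 1.3500 = 61.38

61.38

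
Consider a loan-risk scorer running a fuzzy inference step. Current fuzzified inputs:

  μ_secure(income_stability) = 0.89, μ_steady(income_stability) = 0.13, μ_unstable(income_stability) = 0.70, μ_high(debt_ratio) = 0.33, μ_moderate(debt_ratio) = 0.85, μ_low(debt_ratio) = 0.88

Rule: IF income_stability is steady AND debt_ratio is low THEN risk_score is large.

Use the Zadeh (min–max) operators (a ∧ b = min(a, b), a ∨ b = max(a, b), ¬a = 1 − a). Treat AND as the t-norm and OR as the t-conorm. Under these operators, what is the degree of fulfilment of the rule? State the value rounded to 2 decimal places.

firing strength: steady=0.13, low=0.88; AND[min(a, b)] → w = 0.13

0.13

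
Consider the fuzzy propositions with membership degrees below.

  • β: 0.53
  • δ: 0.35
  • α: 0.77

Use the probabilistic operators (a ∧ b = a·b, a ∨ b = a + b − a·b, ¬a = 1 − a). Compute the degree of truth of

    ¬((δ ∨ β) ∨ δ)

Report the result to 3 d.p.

0.199

δ ∨ β = a + b − a·b on (0.3500, 0.5300) = 0.6945
(δ ∨ β) ∨ δ = a + b − a·b on (0.6945, 0.3500) = 0.8014
¬((δ ∨ β) ∨ δ) = 1 − 0.8014 = 0.1986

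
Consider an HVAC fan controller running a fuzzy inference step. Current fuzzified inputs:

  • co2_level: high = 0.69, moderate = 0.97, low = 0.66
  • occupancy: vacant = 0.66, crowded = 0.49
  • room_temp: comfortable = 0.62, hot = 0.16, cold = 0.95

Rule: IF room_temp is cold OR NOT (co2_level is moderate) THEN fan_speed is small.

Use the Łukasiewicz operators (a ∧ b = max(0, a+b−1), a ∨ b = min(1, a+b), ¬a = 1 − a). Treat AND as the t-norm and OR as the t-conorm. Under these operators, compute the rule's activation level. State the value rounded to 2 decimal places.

0.98

firing strength: cold=0.95, ¬moderate=1−0.97=0.03; OR[min(1, a+b)] → w = 0.98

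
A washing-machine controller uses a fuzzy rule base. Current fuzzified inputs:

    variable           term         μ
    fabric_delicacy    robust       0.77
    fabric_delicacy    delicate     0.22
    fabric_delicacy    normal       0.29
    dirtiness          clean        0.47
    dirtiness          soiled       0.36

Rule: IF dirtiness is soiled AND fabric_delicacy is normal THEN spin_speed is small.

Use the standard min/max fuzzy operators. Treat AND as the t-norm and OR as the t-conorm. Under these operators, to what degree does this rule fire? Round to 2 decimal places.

firing strength: soiled=0.36, normal=0.29; AND[min(a, b)] → w = 0.29

0.29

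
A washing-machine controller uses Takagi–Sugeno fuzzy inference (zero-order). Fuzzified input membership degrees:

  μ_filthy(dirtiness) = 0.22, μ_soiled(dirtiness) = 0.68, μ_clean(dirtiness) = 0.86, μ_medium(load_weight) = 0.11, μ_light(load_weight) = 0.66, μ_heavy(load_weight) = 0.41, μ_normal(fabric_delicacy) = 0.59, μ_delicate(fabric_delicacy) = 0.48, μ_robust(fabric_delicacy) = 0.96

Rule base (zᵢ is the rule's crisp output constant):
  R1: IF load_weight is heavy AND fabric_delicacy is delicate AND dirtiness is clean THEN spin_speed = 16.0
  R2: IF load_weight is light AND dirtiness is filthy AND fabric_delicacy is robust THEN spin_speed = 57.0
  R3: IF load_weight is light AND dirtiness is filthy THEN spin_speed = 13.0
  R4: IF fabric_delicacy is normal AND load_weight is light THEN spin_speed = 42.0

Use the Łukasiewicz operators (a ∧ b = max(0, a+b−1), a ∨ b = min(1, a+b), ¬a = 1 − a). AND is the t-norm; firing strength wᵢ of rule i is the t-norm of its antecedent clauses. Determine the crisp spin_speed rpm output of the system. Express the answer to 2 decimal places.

R1 (z=16.0): heavy=0.41, delicate=0.48, clean=0.86; AND[max(0, a+b−1)] → w = 0.00
R2 (z=57.0): light=0.66, filthy=0.22, robust=0.96; AND[max(0, a+b−1)] → w = 0.00
R3 (z=13.0): light=0.66, filthy=0.22; AND[max(0, a+b−1)] → w = 0.00
R4 (z=42.0): normal=0.59, light=0.66; AND[max(0, a+b−1)] → w = 0.25
Weighted average = (0.00·16.0 + 0.00·57.0 + 0.00·13.0 + 0.25·42.0) / (0.00 + 0.00 + 0.00 + 0.25)
  = 10.5000 / 0.2500 = 42.00

42.00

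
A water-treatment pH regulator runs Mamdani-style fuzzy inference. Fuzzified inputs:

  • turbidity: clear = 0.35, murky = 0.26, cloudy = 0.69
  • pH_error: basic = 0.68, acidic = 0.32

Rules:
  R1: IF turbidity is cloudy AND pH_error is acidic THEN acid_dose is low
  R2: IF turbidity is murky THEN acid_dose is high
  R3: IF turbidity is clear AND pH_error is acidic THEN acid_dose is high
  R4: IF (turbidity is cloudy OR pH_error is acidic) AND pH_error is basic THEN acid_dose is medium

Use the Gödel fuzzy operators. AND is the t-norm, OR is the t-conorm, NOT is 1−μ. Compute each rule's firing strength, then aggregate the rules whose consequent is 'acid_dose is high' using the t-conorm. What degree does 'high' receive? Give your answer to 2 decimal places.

R1: cloudy=0.69, acidic=0.32; AND[min(a, b)] → w = 0.32
R2: murky=0.26 → w = 0.26
R3: clear=0.35, acidic=0.32; AND[min(a, b)] → w = 0.32
R4: (cloudy=0.69 OR acidic=0.32) = 0.69; AND[min(a, b)] with basic=0.68 → w = 0.68
Rules with consequent 'high': {R2, R3} → strengths 0.26, 0.32
Aggregate via t-conorm [max(a, b)]: 0.32

0.32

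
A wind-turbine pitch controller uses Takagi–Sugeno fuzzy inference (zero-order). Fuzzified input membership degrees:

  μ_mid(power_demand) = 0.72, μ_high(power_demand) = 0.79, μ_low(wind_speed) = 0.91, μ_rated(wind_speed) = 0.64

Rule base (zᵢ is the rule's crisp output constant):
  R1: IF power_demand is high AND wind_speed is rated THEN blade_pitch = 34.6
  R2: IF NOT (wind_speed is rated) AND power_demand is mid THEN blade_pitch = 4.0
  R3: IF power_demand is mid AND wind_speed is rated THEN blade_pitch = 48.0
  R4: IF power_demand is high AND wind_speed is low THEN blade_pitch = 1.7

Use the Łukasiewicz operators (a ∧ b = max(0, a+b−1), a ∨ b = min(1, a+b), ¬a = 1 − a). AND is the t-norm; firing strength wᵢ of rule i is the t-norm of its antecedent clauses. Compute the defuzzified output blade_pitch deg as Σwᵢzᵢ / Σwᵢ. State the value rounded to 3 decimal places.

21.445

R1 (z=34.6): high=0.79, rated=0.64; AND[max(0, a+b−1)] → w = 0.43
R2 (z=4.0): ¬rated=1−0.64=0.36, mid=0.72; AND[max(0, a+b−1)] → w = 0.08
R3 (z=48.0): mid=0.72, rated=0.64; AND[max(0, a+b−1)] → w = 0.36
R4 (z=1.7): high=0.79, low=0.91; AND[max(0, a+b−1)] → w = 0.70
Weighted average = (0.43·34.6 + 0.08·4.0 + 0.36·48.0 + 0.70·1.7) / (0.43 + 0.08 + 0.36 + 0.70)
  = 33.6680 / 1.5700 = 21.445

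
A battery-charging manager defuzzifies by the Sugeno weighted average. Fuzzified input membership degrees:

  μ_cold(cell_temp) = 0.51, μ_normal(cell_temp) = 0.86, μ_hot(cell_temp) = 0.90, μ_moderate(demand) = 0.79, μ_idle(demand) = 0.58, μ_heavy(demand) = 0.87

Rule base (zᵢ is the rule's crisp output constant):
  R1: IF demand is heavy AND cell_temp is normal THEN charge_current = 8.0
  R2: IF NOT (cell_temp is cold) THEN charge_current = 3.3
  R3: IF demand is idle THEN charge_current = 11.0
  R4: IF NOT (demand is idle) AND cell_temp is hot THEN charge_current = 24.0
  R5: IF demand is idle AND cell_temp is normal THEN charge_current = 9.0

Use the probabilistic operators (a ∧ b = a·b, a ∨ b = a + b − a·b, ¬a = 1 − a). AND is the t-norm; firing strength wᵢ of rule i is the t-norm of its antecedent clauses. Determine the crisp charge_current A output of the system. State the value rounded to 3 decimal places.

10.220

R1 (z=8.0): heavy=0.87, normal=0.86; AND[a·b] → w = 0.7482
R2 (z=3.3): ¬cold=1−0.51=0.49 → w = 0.4900
R3 (z=11.0): idle=0.58 → w = 0.5800
R4 (z=24.0): ¬idle=1−0.58=0.42, hot=0.90; AND[a·b] → w = 0.3780
R5 (z=9.0): idle=0.58, normal=0.86; AND[a·b] → w = 0.4988
Weighted average = (0.7482·8.0 + 0.4900·3.3 + 0.5800·11.0 + 0.3780·24.0 + 0.4988·9.0) / (0.7482 + 0.4900 + 0.5800 + 0.3780 + 0.4988)
  = 27.5438 / 2.6950 = 10.220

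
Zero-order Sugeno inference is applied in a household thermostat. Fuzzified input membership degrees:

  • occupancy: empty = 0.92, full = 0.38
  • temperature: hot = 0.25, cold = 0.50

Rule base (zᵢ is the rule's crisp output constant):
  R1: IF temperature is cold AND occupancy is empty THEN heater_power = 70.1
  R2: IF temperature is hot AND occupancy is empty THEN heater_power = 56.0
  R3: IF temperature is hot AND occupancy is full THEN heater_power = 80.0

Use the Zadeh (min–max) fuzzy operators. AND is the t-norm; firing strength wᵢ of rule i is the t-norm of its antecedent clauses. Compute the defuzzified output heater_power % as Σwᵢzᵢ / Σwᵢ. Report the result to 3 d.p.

69.050

R1 (z=70.1): cold=0.50, empty=0.92; AND[min(a, b)] → w = 0.50
R2 (z=56.0): hot=0.25, empty=0.92; AND[min(a, b)] → w = 0.25
R3 (z=80.0): hot=0.25, full=0.38; AND[min(a, b)] → w = 0.25
Weighted average = (0.50·70.1 + 0.25·56.0 + 0.25·80.0) / (0.50 + 0.25 + 0.25)
  = 69.0500 / 1.0000 = 69.050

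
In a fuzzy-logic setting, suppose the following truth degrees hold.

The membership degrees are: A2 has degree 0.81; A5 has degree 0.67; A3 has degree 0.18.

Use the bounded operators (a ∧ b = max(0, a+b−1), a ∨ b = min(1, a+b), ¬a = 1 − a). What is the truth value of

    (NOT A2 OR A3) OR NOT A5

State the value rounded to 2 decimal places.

NOT A2 = 1 − 0.81 = 0.19
NOT A2 OR A3 = min(1, a+b) on (0.19, 0.18) = 0.37
NOT A5 = 1 − 0.67 = 0.33
(NOT A2 OR A3) OR NOT A5 = min(1, a+b) on (0.37, 0.33) = 0.70

0.70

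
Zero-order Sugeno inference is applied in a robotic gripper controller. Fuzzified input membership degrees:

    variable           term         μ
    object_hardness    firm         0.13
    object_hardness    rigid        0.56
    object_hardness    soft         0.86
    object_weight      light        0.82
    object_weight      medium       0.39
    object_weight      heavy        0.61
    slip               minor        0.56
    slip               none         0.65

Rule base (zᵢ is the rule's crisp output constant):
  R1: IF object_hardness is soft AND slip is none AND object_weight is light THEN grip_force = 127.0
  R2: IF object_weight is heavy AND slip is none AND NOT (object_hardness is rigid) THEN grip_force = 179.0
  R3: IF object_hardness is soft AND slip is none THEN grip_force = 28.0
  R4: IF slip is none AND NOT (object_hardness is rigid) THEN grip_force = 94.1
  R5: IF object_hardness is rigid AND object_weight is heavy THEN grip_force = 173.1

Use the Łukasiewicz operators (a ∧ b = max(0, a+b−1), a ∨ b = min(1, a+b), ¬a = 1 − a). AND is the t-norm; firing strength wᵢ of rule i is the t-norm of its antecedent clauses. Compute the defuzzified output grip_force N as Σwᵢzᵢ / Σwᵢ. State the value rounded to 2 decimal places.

R1 (z=127.0): soft=0.86, none=0.65, light=0.82; AND[max(0, a+b−1)] → w = 0.33
R2 (z=179.0): heavy=0.61, none=0.65, ¬rigid=1−0.56=0.44; AND[max(0, a+b−1)] → w = 0.00
R3 (z=28.0): soft=0.86, none=0.65; AND[max(0, a+b−1)] → w = 0.51
R4 (z=94.1): none=0.65, ¬rigid=1−0.56=0.44; AND[max(0, a+b−1)] → w = 0.09
R5 (z=173.1): rigid=0.56, heavy=0.61; AND[max(0, a+b−1)] → w = 0.17
Weighted average = (0.33·127.0 + 0.00·179.0 + 0.51·28.0 + 0.09·94.1 + 0.17·173.1) / (0.33 + 0.00 + 0.51 + 0.09 + 0.17)
  = 94.0860 / 1.1000 = 85.53

85.53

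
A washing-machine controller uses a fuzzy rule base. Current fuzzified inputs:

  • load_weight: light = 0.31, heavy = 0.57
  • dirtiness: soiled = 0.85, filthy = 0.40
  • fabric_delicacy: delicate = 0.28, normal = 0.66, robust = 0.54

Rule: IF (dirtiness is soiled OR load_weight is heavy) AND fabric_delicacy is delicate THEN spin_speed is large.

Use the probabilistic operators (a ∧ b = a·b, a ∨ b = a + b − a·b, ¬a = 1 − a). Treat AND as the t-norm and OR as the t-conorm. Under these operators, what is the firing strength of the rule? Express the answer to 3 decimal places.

firing strength: (soiled=0.85 OR heavy=0.57) = 0.9355; AND[a·b] with delicate=0.28 → w = 0.2619

0.262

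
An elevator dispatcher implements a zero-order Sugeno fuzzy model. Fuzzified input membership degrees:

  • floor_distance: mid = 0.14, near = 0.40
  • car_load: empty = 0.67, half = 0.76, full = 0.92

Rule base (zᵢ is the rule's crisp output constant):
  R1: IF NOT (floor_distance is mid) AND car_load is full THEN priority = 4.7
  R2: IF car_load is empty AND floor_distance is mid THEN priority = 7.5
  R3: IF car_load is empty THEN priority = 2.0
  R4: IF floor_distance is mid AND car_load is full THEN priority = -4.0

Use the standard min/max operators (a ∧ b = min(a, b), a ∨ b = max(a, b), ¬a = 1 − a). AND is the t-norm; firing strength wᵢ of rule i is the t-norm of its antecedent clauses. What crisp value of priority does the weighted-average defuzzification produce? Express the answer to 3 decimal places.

R1 (z=4.7): ¬mid=1−0.14=0.86, full=0.92; AND[min(a, b)] → w = 0.86
R2 (z=7.5): empty=0.67, mid=0.14; AND[min(a, b)] → w = 0.14
R3 (z=2.0): empty=0.67 → w = 0.67
R4 (z=-4.0): mid=0.14, full=0.92; AND[min(a, b)] → w = 0.14
Weighted average = (0.86·4.7 + 0.14·7.5 + 0.67·2.0 + 0.14·-4.0) / (0.86 + 0.14 + 0.67 + 0.14)
  = 5.8720 / 1.8100 = 3.244

3.244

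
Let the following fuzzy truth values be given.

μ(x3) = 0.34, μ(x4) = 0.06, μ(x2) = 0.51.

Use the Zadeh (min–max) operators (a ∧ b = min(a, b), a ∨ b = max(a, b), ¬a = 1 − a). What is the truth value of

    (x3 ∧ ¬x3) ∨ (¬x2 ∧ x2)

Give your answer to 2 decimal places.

0.49

¬x3 = 1 − 0.34 = 0.66
x3 ∧ ¬x3 = min(a, b) on (0.34, 0.66) = 0.34
¬x2 = 1 − 0.51 = 0.49
¬x2 ∧ x2 = min(a, b) on (0.49, 0.51) = 0.49
(x3 ∧ ¬x3) ∨ (¬x2 ∧ x2) = max(a, b) on (0.34, 0.49) = 0.49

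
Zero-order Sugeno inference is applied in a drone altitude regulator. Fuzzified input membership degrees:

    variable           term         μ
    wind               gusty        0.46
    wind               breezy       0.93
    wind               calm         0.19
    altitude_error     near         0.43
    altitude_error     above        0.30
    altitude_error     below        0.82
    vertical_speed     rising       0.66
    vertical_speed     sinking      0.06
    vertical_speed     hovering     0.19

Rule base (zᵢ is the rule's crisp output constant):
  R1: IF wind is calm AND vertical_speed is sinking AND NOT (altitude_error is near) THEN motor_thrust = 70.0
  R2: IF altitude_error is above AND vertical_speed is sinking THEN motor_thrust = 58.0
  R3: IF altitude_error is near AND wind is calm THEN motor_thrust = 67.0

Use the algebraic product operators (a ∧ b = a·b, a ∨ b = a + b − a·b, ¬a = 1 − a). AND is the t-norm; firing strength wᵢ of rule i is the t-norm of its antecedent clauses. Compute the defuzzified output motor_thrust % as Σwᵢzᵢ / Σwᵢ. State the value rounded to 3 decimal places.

65.658

R1 (z=70.0): calm=0.19, sinking=0.06, ¬near=1−0.43=0.57; AND[a·b] → w = 0.0065
R2 (z=58.0): above=0.30, sinking=0.06; AND[a·b] → w = 0.0180
R3 (z=67.0): near=0.43, calm=0.19; AND[a·b] → w = 0.0817
Weighted average = (0.0065·70.0 + 0.0180·58.0 + 0.0817·67.0) / (0.0065 + 0.0180 + 0.0817)
  = 6.9728 / 0.1062 = 65.658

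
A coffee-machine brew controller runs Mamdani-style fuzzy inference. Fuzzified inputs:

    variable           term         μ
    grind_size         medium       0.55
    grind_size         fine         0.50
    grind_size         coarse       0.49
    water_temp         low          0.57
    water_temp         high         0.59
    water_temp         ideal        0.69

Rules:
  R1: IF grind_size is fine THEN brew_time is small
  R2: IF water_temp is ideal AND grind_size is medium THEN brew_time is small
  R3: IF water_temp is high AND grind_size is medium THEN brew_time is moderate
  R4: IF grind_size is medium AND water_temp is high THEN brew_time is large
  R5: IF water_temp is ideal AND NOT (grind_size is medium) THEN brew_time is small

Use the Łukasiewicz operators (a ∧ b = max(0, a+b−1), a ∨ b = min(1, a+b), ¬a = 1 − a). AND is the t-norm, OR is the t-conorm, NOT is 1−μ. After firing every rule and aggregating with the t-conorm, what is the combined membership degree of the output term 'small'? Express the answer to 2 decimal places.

0.88

R1: fine=0.50 → w = 0.50
R2: ideal=0.69, medium=0.55; AND[max(0, a+b−1)] → w = 0.24
R3: high=0.59, medium=0.55; AND[max(0, a+b−1)] → w = 0.14
R4: medium=0.55, high=0.59; AND[max(0, a+b−1)] → w = 0.14
R5: ideal=0.69, ¬medium=1−0.55=0.45; AND[max(0, a+b−1)] → w = 0.14
Rules with consequent 'small': {R1, R2, R5} → strengths 0.50, 0.24, 0.14
Aggregate via t-conorm [min(1, a+b)]: 0.88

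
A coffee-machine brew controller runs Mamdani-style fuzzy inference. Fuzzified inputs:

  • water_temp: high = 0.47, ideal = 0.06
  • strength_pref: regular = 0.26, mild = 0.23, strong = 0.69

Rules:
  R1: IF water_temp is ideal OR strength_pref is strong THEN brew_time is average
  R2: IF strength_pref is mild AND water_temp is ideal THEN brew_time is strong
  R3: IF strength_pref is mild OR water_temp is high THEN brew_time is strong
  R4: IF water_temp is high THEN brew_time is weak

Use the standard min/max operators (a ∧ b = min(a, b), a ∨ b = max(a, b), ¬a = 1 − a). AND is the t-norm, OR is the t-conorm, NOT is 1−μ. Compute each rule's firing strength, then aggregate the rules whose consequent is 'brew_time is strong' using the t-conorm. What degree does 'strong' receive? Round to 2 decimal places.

0.47

R1: ideal=0.06, strong=0.69; OR[max(a, b)] → w = 0.69
R2: mild=0.23, ideal=0.06; AND[min(a, b)] → w = 0.06
R3: mild=0.23, high=0.47; OR[max(a, b)] → w = 0.47
R4: high=0.47 → w = 0.47
Rules with consequent 'strong': {R2, R3} → strengths 0.06, 0.47
Aggregate via t-conorm [max(a, b)]: 0.47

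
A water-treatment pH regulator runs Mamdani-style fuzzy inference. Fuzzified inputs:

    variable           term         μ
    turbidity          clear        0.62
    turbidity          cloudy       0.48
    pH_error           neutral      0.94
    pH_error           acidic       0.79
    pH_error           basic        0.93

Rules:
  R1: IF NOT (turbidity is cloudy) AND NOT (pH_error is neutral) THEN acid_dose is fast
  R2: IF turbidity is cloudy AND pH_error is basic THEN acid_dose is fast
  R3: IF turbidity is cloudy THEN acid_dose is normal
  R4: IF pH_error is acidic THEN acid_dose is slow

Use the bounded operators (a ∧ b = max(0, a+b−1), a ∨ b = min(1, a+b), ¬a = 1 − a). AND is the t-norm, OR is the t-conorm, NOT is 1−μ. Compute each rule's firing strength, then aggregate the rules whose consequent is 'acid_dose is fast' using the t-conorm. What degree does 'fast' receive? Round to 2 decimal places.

R1: ¬cloudy=1−0.48=0.52, ¬neutral=1−0.94=0.06; AND[max(0, a+b−1)] → w = 0.00
R2: cloudy=0.48, basic=0.93; AND[max(0, a+b−1)] → w = 0.41
R3: cloudy=0.48 → w = 0.48
R4: acidic=0.79 → w = 0.79
Rules with consequent 'fast': {R1, R2} → strengths 0.00, 0.41
Aggregate via t-conorm [min(1, a+b)]: 0.41

0.41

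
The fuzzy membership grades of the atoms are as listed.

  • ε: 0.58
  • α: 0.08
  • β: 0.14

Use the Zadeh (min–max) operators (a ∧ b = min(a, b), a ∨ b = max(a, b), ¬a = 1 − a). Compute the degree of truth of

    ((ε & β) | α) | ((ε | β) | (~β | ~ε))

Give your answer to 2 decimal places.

0.86

ε & β = min(a, b) on (0.58, 0.14) = 0.14
(ε & β) | α = max(a, b) on (0.14, 0.08) = 0.14
ε | β = max(a, b) on (0.58, 0.14) = 0.58
~β = 1 − 0.14 = 0.86
~ε = 1 − 0.58 = 0.42
~β | ~ε = max(a, b) on (0.86, 0.42) = 0.86
(ε | β) | (~β | ~ε) = max(a, b) on (0.58, 0.86) = 0.86
((ε & β) | α) | ((ε | β) | (~β | ~ε)) = max(a, b) on (0.14, 0.86) = 0.86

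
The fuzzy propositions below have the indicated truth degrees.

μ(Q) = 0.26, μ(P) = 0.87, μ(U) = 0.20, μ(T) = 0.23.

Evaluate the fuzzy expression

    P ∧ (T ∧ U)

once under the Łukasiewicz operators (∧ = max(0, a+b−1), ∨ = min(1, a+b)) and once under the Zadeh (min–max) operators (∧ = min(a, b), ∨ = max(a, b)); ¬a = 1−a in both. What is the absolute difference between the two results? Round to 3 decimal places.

Under Łukasiewicz:
  T ∧ U = max(0, a+b−1) on (0.23, 0.20) = 0.00
  P ∧ (T ∧ U) = max(0, a+b−1) on (0.87, 0.00) = 0.00
  → value = 0.0000
Under Zadeh (min–max):
  T ∧ U = min(a, b) on (0.23, 0.20) = 0.20
  P ∧ (T ∧ U) = min(a, b) on (0.87, 0.20) = 0.20
  → value = 0.2000
|0.0000 − 0.2000| = 0.200

0.200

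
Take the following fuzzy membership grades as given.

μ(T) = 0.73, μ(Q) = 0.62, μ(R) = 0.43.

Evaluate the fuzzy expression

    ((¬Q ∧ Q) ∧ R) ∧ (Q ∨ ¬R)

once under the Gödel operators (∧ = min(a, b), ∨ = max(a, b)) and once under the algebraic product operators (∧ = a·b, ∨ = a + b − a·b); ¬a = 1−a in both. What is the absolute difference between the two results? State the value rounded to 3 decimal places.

Under Gödel:
  ¬Q = 1 − 0.62 = 0.38
  ¬Q ∧ Q = min(a, b) on (0.38, 0.62) = 0.38
  (¬Q ∧ Q) ∧ R = min(a, b) on (0.38, 0.43) = 0.38
  ¬R = 1 − 0.43 = 0.57
  Q ∨ ¬R = max(a, b) on (0.62, 0.57) = 0.62
  ((¬Q ∧ Q) ∧ R) ∧ (Q ∨ ¬R) = min(a, b) on (0.38, 0.62) = 0.38
  → value = 0.3800
Under algebraic product:
  ¬Q = 1 − 0.6200 = 0.3800
  ¬Q ∧ Q = a·b on (0.3800, 0.6200) = 0.2356
  (¬Q ∧ Q) ∧ R = a·b on (0.2356, 0.4300) = 0.1013
  ¬R = 1 − 0.4300 = 0.5700
  Q ∨ ¬R = a + b − a·b on (0.6200, 0.5700) = 0.8366
  ((¬Q ∧ Q) ∧ R) ∧ (Q ∨ ¬R) = a·b on (0.1013, 0.8366) = 0.0848
  → value = 0.0848
|0.3800 − 0.0848| = 0.295

0.295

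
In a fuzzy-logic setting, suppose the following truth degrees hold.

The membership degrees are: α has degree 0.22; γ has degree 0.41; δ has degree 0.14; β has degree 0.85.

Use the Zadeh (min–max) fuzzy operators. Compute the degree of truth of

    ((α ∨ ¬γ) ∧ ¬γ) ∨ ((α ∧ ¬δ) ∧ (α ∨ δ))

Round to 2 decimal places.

0.59

¬γ = 1 − 0.41 = 0.59
α ∨ ¬γ = max(a, b) on (0.22, 0.59) = 0.59
¬γ = 1 − 0.41 = 0.59
(α ∨ ¬γ) ∧ ¬γ = min(a, b) on (0.59, 0.59) = 0.59
¬δ = 1 − 0.14 = 0.86
α ∧ ¬δ = min(a, b) on (0.22, 0.86) = 0.22
α ∨ δ = max(a, b) on (0.22, 0.14) = 0.22
(α ∧ ¬δ) ∧ (α ∨ δ) = min(a, b) on (0.22, 0.22) = 0.22
((α ∨ ¬γ) ∧ ¬γ) ∨ ((α ∧ ¬δ) ∧ (α ∨ δ)) = max(a, b) on (0.59, 0.22) = 0.59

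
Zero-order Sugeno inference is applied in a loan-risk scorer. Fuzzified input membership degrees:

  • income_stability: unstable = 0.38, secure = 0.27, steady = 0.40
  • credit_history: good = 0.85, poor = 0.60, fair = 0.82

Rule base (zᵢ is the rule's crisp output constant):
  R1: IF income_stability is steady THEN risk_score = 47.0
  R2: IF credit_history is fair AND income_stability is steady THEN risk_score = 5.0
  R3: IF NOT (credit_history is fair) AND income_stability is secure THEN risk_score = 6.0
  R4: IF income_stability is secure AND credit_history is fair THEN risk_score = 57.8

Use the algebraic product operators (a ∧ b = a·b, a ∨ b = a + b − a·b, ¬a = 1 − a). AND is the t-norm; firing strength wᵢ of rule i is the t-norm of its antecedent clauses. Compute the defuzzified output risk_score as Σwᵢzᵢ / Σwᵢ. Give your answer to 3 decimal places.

33.596

R1 (z=47.0): steady=0.40 → w = 0.4000
R2 (z=5.0): fair=0.82, steady=0.40; AND[a·b] → w = 0.3280
R3 (z=6.0): ¬fair=1−0.82=0.18, secure=0.27; AND[a·b] → w = 0.0486
R4 (z=57.8): secure=0.27, fair=0.82; AND[a·b] → w = 0.2214
Weighted average = (0.4000·47.0 + 0.3280·5.0 + 0.0486·6.0 + 0.2214·57.8) / (0.4000 + 0.3280 + 0.0486 + 0.2214)
  = 33.5285 / 0.9980 = 33.596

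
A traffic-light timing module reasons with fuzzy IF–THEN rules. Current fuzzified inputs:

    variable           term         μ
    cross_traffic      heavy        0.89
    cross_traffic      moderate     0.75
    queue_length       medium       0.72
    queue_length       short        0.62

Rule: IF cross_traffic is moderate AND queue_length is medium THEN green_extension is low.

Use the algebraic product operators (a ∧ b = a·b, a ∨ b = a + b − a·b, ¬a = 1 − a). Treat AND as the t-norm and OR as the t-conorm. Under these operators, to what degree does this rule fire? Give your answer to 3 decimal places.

firing strength: moderate=0.75, medium=0.72; AND[a·b] → w = 0.5400

0.540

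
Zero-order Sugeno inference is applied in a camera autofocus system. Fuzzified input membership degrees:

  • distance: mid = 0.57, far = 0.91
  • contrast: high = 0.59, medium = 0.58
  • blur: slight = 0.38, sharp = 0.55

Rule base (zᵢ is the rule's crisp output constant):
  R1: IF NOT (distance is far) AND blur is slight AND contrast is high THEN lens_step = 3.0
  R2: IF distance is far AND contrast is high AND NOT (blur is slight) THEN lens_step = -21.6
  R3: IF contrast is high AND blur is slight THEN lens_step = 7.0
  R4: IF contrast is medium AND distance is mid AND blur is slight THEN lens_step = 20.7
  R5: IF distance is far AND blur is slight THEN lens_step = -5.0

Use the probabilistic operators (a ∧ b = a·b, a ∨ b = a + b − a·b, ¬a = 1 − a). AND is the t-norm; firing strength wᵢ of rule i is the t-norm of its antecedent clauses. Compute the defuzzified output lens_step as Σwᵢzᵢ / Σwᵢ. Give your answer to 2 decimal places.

R1 (z=3.0): ¬far=1−0.91=0.09, slight=0.38, high=0.59; AND[a·b] → w = 0.0202
R2 (z=-21.6): far=0.91, high=0.59, ¬slight=1−0.38=0.62; AND[a·b] → w = 0.3329
R3 (z=7.0): high=0.59, slight=0.38; AND[a·b] → w = 0.2242
R4 (z=20.7): medium=0.58, mid=0.57, slight=0.38; AND[a·b] → w = 0.1256
R5 (z=-5.0): far=0.91, slight=0.38; AND[a·b] → w = 0.3458
Weighted average = (0.0202·3.0 + 0.3329·-21.6 + 0.2242·7.0 + 0.1256·20.7 + 0.3458·-5.0) / (0.0202 + 0.3329 + 0.2242 + 0.1256 + 0.3458)
  = -4.6887 / 1.0487 = -4.47

-4.47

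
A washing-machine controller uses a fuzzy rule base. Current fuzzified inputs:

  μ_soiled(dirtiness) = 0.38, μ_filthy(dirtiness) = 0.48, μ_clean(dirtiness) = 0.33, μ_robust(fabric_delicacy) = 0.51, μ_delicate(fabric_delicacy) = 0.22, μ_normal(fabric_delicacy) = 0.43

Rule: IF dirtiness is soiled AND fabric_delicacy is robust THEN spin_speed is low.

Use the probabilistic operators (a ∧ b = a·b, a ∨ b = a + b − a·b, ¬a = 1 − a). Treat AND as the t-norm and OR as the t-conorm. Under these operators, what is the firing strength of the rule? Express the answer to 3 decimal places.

0.194

firing strength: soiled=0.38, robust=0.51; AND[a·b] → w = 0.1938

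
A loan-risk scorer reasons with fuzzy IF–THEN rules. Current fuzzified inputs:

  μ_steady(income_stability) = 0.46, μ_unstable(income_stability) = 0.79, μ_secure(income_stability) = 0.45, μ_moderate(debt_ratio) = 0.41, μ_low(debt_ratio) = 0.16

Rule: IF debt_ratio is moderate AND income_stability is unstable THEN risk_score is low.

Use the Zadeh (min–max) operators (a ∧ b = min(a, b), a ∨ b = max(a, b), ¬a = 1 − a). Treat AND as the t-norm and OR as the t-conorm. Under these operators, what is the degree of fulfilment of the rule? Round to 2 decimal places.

firing strength: moderate=0.41, unstable=0.79; AND[min(a, b)] → w = 0.41

0.41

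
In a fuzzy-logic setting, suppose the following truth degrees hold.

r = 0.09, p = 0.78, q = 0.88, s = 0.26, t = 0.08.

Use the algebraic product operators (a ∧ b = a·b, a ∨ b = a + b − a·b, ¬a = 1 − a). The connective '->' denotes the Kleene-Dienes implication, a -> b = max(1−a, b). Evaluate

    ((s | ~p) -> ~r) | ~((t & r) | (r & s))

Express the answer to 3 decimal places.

0.997

~p = 1 − 0.7800 = 0.2200
s | ~p = a + b − a·b on (0.2600, 0.2200) = 0.4228
~r = 1 − 0.0900 = 0.9100
(s | ~p) -> ~r  [Kleene-Dienes: max(1−a, b)] with a=0.4228, b=0.9100 → 0.9100
t & r = a·b on (0.0800, 0.0900) = 0.0072
r & s = a·b on (0.0900, 0.2600) = 0.0234
(t & r) | (r & s) = a + b − a·b on (0.0072, 0.0234) = 0.0304
~((t & r) | (r & s)) = 1 − 0.0304 = 0.9696
((s | ~p) -> ~r) | ~((t & r) | (r & s)) = a + b − a·b on (0.9100, 0.9696) = 0.9973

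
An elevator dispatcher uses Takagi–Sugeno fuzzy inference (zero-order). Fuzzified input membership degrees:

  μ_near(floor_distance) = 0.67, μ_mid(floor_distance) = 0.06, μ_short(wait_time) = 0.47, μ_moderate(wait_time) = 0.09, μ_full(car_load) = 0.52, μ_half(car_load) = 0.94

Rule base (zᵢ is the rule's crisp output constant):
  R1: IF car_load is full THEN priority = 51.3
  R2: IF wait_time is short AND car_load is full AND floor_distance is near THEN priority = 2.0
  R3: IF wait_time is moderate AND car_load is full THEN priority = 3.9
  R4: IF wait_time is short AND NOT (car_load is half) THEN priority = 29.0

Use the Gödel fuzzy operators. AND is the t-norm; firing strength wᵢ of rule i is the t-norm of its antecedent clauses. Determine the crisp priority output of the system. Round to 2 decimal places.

26.06

R1 (z=51.3): full=0.52 → w = 0.52
R2 (z=2.0): short=0.47, full=0.52, near=0.67; AND[min(a, b)] → w = 0.47
R3 (z=3.9): moderate=0.09, full=0.52; AND[min(a, b)] → w = 0.09
R4 (z=29.0): short=0.47, ¬half=1−0.94=0.06; AND[min(a, b)] → w = 0.06
Weighted average = (0.52·51.3 + 0.47·2.0 + 0.09·3.9 + 0.06·29.0) / (0.52 + 0.47 + 0.09 + 0.06)
  = 29.7070 / 1.1400 = 26.06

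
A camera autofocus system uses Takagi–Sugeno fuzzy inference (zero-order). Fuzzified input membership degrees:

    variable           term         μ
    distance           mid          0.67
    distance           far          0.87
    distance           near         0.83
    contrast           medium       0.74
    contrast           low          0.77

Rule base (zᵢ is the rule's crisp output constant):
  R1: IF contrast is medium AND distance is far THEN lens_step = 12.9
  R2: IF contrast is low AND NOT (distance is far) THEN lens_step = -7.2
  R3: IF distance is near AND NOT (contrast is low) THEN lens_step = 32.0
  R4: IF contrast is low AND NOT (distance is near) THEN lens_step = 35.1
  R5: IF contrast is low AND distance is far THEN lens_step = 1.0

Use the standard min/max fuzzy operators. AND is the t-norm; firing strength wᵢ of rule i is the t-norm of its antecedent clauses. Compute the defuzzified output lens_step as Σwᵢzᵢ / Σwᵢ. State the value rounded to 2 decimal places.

R1 (z=12.9): medium=0.74, far=0.87; AND[min(a, b)] → w = 0.74
R2 (z=-7.2): low=0.77, ¬far=1−0.87=0.13; AND[min(a, b)] → w = 0.13
R3 (z=32.0): near=0.83, ¬low=1−0.77=0.23; AND[min(a, b)] → w = 0.23
R4 (z=35.1): low=0.77, ¬near=1−0.83=0.17; AND[min(a, b)] → w = 0.17
R5 (z=1.0): low=0.77, far=0.87; AND[min(a, b)] → w = 0.77
Weighted average = (0.74·12.9 + 0.13·-7.2 + 0.23·32.0 + 0.17·35.1 + 0.77·1.0) / (0.74 + 0.13 + 0.23 + 0.17 + 0.77)
  = 22.7070 / 2.0400 = 11.13

11.13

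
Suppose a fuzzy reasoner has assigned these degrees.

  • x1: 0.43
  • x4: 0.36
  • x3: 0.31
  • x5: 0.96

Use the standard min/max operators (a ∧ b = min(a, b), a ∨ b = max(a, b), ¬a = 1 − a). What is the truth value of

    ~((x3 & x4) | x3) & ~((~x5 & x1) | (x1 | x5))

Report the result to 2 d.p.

0.04

x3 & x4 = min(a, b) on (0.31, 0.36) = 0.31
(x3 & x4) | x3 = max(a, b) on (0.31, 0.31) = 0.31
~((x3 & x4) | x3) = 1 − 0.31 = 0.69
~x5 = 1 − 0.96 = 0.04
~x5 & x1 = min(a, b) on (0.04, 0.43) = 0.04
x1 | x5 = max(a, b) on (0.43, 0.96) = 0.96
(~x5 & x1) | (x1 | x5) = max(a, b) on (0.04, 0.96) = 0.96
~((~x5 & x1) | (x1 | x5)) = 1 − 0.96 = 0.04
~((x3 & x4) | x3) & ~((~x5 & x1) | (x1 | x5)) = min(a, b) on (0.69, 0.04) = 0.04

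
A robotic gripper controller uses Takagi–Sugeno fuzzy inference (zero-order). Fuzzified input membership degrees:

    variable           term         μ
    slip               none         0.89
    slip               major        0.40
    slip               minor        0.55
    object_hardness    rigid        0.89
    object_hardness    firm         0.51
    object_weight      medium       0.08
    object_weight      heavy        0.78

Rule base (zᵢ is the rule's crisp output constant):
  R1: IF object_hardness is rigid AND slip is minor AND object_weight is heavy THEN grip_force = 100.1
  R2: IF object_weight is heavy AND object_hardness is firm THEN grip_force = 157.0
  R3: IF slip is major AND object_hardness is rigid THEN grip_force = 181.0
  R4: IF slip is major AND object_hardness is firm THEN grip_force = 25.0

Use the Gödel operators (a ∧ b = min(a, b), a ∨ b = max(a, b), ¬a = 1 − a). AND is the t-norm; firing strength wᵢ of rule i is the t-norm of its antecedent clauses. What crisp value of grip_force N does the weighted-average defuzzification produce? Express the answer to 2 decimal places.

R1 (z=100.1): rigid=0.89, minor=0.55, heavy=0.78; AND[min(a, b)] → w = 0.55
R2 (z=157.0): heavy=0.78, firm=0.51; AND[min(a, b)] → w = 0.51
R3 (z=181.0): major=0.40, rigid=0.89; AND[min(a, b)] → w = 0.40
R4 (z=25.0): major=0.40, firm=0.51; AND[min(a, b)] → w = 0.40
Weighted average = (0.55·100.1 + 0.51·157.0 + 0.40·181.0 + 0.40·25.0) / (0.55 + 0.51 + 0.40 + 0.40)
  = 217.5250 / 1.8600 = 116.95

116.95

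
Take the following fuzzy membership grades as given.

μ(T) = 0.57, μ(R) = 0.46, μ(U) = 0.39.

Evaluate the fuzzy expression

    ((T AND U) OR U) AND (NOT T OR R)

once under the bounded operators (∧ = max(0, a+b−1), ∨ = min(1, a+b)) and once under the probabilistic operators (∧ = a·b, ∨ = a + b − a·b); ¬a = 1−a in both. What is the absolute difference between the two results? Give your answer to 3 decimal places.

Under bounded:
  T AND U = max(0, a+b−1) on (0.57, 0.39) = 0.00
  (T AND U) OR U = min(1, a+b) on (0.00, 0.39) = 0.39
  NOT T = 1 − 0.57 = 0.43
  NOT T OR R = min(1, a+b) on (0.43, 0.46) = 0.89
  ((T AND U) OR U) AND (NOT T OR R) = max(0, a+b−1) on (0.39, 0.89) = 0.28
  → value = 0.2800
Under probabilistic:
  T AND U = a·b on (0.5700, 0.3900) = 0.2223
  (T AND U) OR U = a + b − a·b on (0.2223, 0.3900) = 0.5256
  NOT T = 1 − 0.5700 = 0.4300
  NOT T OR R = a + b − a·b on (0.4300, 0.4600) = 0.6922
  ((T AND U) OR U) AND (NOT T OR R) = a·b on (0.5256, 0.6922) = 0.3638
  → value = 0.3638
|0.2800 − 0.3638| = 0.084

0.084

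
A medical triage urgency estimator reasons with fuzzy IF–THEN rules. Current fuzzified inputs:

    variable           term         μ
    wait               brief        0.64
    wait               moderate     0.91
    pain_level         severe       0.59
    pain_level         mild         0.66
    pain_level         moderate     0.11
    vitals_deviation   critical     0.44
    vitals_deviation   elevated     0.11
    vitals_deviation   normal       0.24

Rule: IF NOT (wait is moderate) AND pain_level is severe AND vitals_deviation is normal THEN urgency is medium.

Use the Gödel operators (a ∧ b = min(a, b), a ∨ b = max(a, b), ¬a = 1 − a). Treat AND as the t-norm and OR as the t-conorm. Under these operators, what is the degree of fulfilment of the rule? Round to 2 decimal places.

0.09

firing strength: ¬moderate=1−0.91=0.09, severe=0.59, normal=0.24; AND[min(a, b)] → w = 0.09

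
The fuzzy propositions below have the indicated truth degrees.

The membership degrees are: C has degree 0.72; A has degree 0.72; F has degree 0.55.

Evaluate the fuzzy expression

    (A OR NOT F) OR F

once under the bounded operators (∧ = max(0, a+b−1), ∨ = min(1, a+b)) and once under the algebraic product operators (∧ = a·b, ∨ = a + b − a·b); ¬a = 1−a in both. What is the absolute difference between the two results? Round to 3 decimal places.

Under bounded:
  NOT F = 1 − 0.55 = 0.45
  A OR NOT F = min(1, a+b) on (0.72, 0.45) = 1.00
  (A OR NOT F) OR F = min(1, a+b) on (1.00, 0.55) = 1.00
  → value = 1.0000
Under algebraic product:
  NOT F = 1 − 0.5500 = 0.4500
  A OR NOT F = a + b − a·b on (0.7200, 0.4500) = 0.8460
  (A OR NOT F) OR F = a + b − a·b on (0.8460, 0.5500) = 0.9307
  → value = 0.9307
|1.0000 − 0.9307| = 0.069

0.069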